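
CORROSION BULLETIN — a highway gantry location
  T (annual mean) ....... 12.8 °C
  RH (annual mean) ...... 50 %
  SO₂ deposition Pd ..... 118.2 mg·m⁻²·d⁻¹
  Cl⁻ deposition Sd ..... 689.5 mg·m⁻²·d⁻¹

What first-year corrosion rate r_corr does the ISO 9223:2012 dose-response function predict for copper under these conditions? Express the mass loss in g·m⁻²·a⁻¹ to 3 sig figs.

copper: T>10 °C ⇒ hinge -0.080·(12.8−10) = -0.2240
  Pd branch = 0.0053·Pd^0.26·e^(0.059·RH+f) = 0.2799 μm/a
  Cl⁻ term: 0.01025·689.5^0.27·exp(0.036·50+0.049·12.8) = 0.678
  sum: 0.2799 + 0.678 → r_corr = 0.958 μm/a
Convert to mass loss: 0.958 μm/a × 8.96 g/cm³ = 8.583 g·m⁻²·a⁻¹

r_corr = 8.58 g·m⁻²·a⁻¹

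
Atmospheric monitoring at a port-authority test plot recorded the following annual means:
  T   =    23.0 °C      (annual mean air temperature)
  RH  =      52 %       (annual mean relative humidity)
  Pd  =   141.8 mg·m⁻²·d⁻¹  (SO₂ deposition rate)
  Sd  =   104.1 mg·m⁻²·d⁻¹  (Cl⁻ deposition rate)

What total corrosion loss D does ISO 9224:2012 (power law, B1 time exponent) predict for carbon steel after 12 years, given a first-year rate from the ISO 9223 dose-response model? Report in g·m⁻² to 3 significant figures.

D(12) = 1.67e+03 g·m⁻²

carbon steel: T>10 °C ⇒ hinge -0.054·(23.0−10) = -0.7020
  Pd branch = 1.77·Pd^0.52·e^(0.02·RH+f) = 32.63 μm/a
  Cl⁻ term: 0.102·104.1^0.62·exp(0.033·52+0.04·23.0) = 25.36
  sum: 32.63 + 25.36 → r_corr = 58 μm/a
ISO 9224: D(t) = r_corr · t^b with b = 0.523 (carbon steel, B1)
  D(12) = 58 × 12^0.523 = 58 × 3.668 = 212.7 μm
  Mass loss = 212.7 μm × 7.85 g/cm³ = 1670 g·m⁻²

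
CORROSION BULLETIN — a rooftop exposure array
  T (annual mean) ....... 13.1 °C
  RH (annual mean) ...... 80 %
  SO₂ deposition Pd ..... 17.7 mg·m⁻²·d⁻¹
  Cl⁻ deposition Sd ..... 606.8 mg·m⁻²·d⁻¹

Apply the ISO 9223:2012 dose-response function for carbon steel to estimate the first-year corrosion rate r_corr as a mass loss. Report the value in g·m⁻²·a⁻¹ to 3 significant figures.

r_corr = 1.27e+03 g·m⁻²·a⁻¹

carbon steel: T>10 °C ⇒ hinge -0.054·(13.1−10) = -0.1674
  SO₂ term: 1.77·17.7^0.52·exp(0.02·80-0.1674) = 33.04
  Cl⁻ term: 0.102·606.8^0.62·exp(0.033·80+0.04·13.1) = 128.3
  sum: 33.04 + 128.3 → r_corr = 161.3 μm/a
Convert to mass loss: 161.3 μm/a × 7.85 g/cm³ = 1266 g·m⁻²·a⁻¹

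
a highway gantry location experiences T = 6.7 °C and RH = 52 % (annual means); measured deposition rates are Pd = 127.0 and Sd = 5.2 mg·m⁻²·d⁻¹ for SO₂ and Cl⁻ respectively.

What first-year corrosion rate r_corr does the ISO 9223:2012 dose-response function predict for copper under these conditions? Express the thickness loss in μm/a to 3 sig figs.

copper: f(T) = +0.126·(T−10) [T≤10 °C] = -0.4158
  Pd branch = 0.0053·Pd^0.26·e^(0.059·RH+f) = 0.2649 μm/a
  Sd branch = 0.01025·Sd^0.27·e^(0.036·RH+0.049·T) = 0.1444 μm/a
  r_corr = 0.2649 + 0.1444 = 0.4093 μm/a

r_corr = 0.409 μm/a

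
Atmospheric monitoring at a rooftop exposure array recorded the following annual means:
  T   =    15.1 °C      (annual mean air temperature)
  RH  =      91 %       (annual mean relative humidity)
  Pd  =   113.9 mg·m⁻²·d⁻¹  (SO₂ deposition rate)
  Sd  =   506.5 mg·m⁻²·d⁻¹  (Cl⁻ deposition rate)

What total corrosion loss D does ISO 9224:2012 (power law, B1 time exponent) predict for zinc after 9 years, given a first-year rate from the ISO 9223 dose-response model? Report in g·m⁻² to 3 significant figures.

zinc: T>10 °C ⇒ hinge -0.071·(15.1−10) = -0.3621
  sulphur-dioxide contribution → 4.744 μm/a
  chloride contribution → 4.552 μm/a
  total first-year rate 9.296 μm/a
Power-law: D(9) = r_corr · 9^0.813
  D(9) = 9.296 × 9^0.813 = 9.296 × 5.968 = 55.48 μm
  Mass loss = 55.48 μm × 7.14 g/cm³ = 396.1 g·m⁻²

D(9) = 396 g·m⁻²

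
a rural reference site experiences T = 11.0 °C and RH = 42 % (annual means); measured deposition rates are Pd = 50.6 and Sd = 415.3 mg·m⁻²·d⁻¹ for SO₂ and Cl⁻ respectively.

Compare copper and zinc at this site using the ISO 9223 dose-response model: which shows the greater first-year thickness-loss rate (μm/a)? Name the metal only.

copper: temperature factor f = -0.080·(1.0) = -0.0800
  sulphur-dioxide contribution → 0.1617 μm/a
  chloride contribution → 0.4059 μm/a
  total first-year rate 0.5676 μm/a
zinc: f(T) = -0.071·(T−10) [T>10 °C] = -0.0710
  sulphur-dioxide contribution → 0.4663 μm/a
  chloride contribution → 1.939 μm/a
  ⇒ r_corr(zinc) = 2.405 μm/a
Ordering by μm/a: zinc (2.4) > copper (0.568)

zinc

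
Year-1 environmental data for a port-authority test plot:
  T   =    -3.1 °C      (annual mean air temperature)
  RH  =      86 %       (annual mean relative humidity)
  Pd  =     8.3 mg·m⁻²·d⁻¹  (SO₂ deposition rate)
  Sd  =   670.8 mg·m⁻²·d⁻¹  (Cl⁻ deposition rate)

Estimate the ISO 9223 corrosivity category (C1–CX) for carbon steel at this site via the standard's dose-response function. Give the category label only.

carbon steel: f(T) = +0.150·(T−10) [T≤10 °C] = -1.9650
  SO₂ term: 1.77·8.3^0.52·exp(0.02·86-1.9650) = 4.164
  Cl⁻ term: 0.102·670.8^0.62·exp(0.033·86+0.04·-3.1) = 87.05
  r_corr = 4.164 + 87.05 = 91.21 μm/a
ISO 9223 Table 2 (carbon steel): 80 < 91.2 ≤ 200 μm/a ⇒ C5

C5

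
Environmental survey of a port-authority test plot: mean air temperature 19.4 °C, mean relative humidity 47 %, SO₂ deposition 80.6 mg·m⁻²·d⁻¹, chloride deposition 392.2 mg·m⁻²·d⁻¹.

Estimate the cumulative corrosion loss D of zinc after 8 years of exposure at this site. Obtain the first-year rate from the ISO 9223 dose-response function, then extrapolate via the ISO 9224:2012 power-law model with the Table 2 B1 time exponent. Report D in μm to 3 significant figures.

zinc: f(T) = -0.071·(T−10) [T>10 °C] = -0.6674
  Pd branch = 0.0129·Pd^0.44·e^(0.046·RH+f) = 0.3967 μm/a
  Cl⁻ term: 0.0175·392.2^0.57·exp(0.008·47+0.085·19.4) = 3.988
  sum: 0.3967 + 3.988 → r_corr = 4.385 μm/a
Power-law: D(8) = r_corr · 8^0.813
  D(8) = 4.385 × 8^0.813 = 4.385 × 5.423 = 23.78 μm

D(8) = 23.8 μm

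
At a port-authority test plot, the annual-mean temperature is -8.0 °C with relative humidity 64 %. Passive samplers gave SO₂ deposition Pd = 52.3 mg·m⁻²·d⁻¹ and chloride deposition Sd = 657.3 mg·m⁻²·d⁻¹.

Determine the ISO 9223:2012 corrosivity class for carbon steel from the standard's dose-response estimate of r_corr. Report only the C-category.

carbon steel: f(T) = +0.150·(T−10) [T≤10 °C] = -2.7000
  Pd branch = 1.77·Pd^0.52·e^(0.02·RH+f) = 3.349 μm/a
  Sd branch = 0.102·Sd^0.62·e^(0.033·RH+0.04·T) = 34.19 μm/a
  sum: 3.349 + 34.19 → r_corr = 37.54 μm/a
37.5 μm/a falls in (25, 50] for carbon steel → category C3

C3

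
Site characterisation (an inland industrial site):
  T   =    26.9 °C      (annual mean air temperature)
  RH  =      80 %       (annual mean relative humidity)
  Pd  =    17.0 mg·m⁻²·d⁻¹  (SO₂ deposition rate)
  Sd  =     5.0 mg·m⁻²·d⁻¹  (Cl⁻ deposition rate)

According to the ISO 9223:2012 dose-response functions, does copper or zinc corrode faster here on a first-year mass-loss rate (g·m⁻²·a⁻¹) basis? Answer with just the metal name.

copper: T>10 °C ⇒ hinge -0.080·(26.9−10) = -1.3520
  sulphur-dioxide contribution → 0.3213 μm/a
  chloride contribution → 1.054 μm/a
  total first-year rate 1.375 μm/a
  mass loss = 1.375 μm/a × 8.96 g/cm³ = 12.32 g·m⁻²·a⁻¹
zinc: f(T) = -0.071·(T−10) [T>10 °C] = -1.1999
  sulphur-dioxide contribution → 0.5359 μm/a
  chloride contribution → 0.8174 μm/a
  total first-year rate 1.353 μm/a
  mass loss = 1.353 μm/a × 7.14 g/cm³ = 9.662 g·m⁻²·a⁻¹
Ordering by g·m⁻²·a⁻¹: copper (12.3) > zinc (9.66)

copper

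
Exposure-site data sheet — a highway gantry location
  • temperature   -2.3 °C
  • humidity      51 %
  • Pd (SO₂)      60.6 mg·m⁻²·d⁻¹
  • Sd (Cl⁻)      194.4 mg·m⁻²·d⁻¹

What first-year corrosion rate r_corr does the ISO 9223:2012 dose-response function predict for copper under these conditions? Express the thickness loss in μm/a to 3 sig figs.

r_corr = 0.305 μm/a

copper: temperature factor f = +0.126·(-12.3) = -1.5498
  SO₂ term: 0.0053·60.6^0.26·exp(0.059·51-1.5498) = 0.06629
  Sd branch = 0.01025·Sd^0.27·e^(0.036·RH+0.049·T) = 0.2383 μm/a
  sum: 0.06629 + 0.2383 → r_corr = 0.3046 μm/a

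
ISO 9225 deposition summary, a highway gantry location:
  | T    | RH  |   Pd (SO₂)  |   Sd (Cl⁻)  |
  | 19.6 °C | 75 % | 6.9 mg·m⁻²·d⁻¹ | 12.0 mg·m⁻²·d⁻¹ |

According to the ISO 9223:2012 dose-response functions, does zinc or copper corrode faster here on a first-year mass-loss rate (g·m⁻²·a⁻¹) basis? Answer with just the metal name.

zinc: temperature factor f = -0.071·(9.6) = -0.6816
  Pd branch = 0.0129·Pd^0.44·e^(0.046·RH+f) = 0.4808 μm/a
  Cl⁻ term: 0.0175·12.0^0.57·exp(0.008·75+0.085·19.6) = 0.6955
  r_corr = 0.4808 + 0.6955 = 1.176 μm/a
  mass loss = 1.176 μm/a × 7.14 g/cm³ = 8.399 g·m⁻²·a⁻¹
copper: temperature factor f = -0.080·(9.6) = -0.7680
  Pd branch = 0.0053·Pd^0.26·e^(0.059·RH+f) = 0.3393 μm/a
  Cl⁻ term: 0.01025·12.0^0.27·exp(0.036·75+0.049·19.6) = 0.7795
  sum: 0.3393 + 0.7795 → r_corr = 1.119 μm/a
  mass loss = 1.119 μm/a × 8.96 g/cm³ = 10.02 g·m⁻²·a⁻¹
Ordering by g·m⁻²·a⁻¹: copper (10) > zinc (8.4)

copper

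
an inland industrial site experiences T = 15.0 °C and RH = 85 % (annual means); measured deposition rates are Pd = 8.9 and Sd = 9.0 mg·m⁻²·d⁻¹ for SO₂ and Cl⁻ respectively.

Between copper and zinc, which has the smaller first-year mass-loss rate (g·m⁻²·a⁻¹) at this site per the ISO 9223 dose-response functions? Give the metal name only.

copper: T>10 °C ⇒ hinge -0.080·(15.0−10) = -0.4000
  SO₂ term: 0.0053·8.9^0.26·exp(0.059·85-0.4000) = 0.9449
  Sd branch = 0.01025·Sd^0.27·e^(0.036·RH+0.049·T) = 0.8251 μm/a
  r_corr = 0.9449 + 0.8251 = 1.77 μm/a
  mass loss = 1.77 μm/a × 8.96 g/cm³ = 15.86 g·m⁻²·a⁻¹
zinc: temperature factor f = -0.071·(5.0) = -0.3550
  SO₂ term: 0.0129·8.9^0.44·exp(0.046·85-0.3550) = 1.181
  Cl⁻ term: 0.0175·9.0^0.57·exp(0.008·85+0.085·15.0) = 0.4325
  r_corr = 1.181 + 0.4325 = 1.613 μm/a
  mass loss = 1.613 μm/a × 7.14 g/cm³ = 11.52 g·m⁻²·a⁻¹
Ordering by g·m⁻²·a⁻¹: copper (15.9) > zinc (11.5)

zinc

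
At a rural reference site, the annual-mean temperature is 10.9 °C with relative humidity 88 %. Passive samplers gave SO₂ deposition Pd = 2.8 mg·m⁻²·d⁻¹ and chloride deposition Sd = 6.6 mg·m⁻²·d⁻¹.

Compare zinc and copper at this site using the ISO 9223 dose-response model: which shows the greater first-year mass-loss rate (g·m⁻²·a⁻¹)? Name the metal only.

zinc: temperature factor f = -0.071·(0.9) = -0.0639
  sulphur-dioxide contribution → 1.09 μm/a
  chloride contribution → 0.262 μm/a
  ⇒ r_corr(zinc) = 1.352 μm/a
  mass loss = 1.352 μm/a × 7.14 g/cm³ = 9.657 g·m⁻²·a⁻¹
copper: f(T) = -0.080·(T−10) [T>10 °C] = -0.0720
  sulphur-dioxide contribution → 1.159 μm/a
  chloride contribution → 0.6915 μm/a
  ⇒ r_corr(copper) = 1.851 μm/a
  mass loss = 1.851 μm/a × 8.96 g/cm³ = 16.58 g·m⁻²·a⁻¹
Ordering by g·m⁻²·a⁻¹: copper (16.6) > zinc (9.66)

copper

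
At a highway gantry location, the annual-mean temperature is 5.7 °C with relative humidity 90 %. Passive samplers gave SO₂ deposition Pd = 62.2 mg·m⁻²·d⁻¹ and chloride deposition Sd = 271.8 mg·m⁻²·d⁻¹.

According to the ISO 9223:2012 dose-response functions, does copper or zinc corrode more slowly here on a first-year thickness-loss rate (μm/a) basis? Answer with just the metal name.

copper

copper: T≤10 °C ⇒ hinge +0.126·(5.7−10) = -0.5418
  sulphur-dioxide contribution → 1.826 μm/a
  chloride contribution → 1.572 μm/a
  total first-year rate 3.398 μm/a
zinc: f(T) = +0.038·(T−10) [T≤10 °C] = -0.1634
  sulphur-dioxide contribution → 4.235 μm/a
  chloride contribution → 1.425 μm/a
  ⇒ r_corr(zinc) = 5.66 μm/a
Ordering by μm/a: zinc (5.66) > copper (3.4)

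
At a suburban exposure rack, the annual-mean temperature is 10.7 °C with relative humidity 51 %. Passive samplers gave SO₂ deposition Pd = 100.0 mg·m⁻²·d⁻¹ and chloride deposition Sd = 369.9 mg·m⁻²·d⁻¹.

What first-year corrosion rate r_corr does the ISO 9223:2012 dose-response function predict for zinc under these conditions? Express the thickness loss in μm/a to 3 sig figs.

r_corr = 2.87 μm/a

zinc: f(T) = -0.071·(T−10) [T>10 °C] = -0.0497
  sulphur-dioxide contribution → 0.9724 μm/a
  chloride contribution → 1.901 μm/a
  total first-year rate 2.874 μm/a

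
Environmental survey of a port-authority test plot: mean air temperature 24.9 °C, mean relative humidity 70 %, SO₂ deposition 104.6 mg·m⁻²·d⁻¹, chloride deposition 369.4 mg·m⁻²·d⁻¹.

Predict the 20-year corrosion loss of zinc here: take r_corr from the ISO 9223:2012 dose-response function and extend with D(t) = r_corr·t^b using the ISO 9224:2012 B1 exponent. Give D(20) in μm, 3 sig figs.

zinc: temperature factor f = -0.071·(14.9) = -1.0579
  SO₂ term: 0.0129·104.6^0.44·exp(0.046·70-1.0579) = 0.8673
  Cl⁻ term: 0.0175·369.4^0.57·exp(0.008·70+0.085·24.9) = 7.394
  r_corr = 0.8673 + 7.394 = 8.262 μm/a
Long-term exponent b (ISO 9224 Table 2, B1) = 0.813
  D(20) = 8.262 × 20^0.813 = 8.262 × 11.42 = 94.36 μm

D(20) = 94.4 μm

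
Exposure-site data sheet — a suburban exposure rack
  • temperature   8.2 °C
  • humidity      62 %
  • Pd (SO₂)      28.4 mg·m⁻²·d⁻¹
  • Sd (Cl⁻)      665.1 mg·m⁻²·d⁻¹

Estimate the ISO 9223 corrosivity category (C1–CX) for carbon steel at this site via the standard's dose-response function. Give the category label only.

C5

carbon steel: f(T) = +0.150·(T−10) [T≤10 °C] = -0.2700
  Pd branch = 1.77·Pd^0.52·e^(0.02·RH+f) = 26.61 μm/a
  Cl⁻ term: 0.102·665.1^0.62·exp(0.033·62+0.04·8.2) = 61.63
  r_corr = 26.61 + 61.63 = 88.24 μm/a
Category bounds: 80…200 μm/a bracket r_corr ⇒ C5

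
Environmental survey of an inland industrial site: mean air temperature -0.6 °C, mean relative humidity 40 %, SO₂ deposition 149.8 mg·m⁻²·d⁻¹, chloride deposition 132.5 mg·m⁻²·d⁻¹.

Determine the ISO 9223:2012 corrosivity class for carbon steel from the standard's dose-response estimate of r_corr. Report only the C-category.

C2

carbon steel: f(T) = +0.150·(T−10) [T≤10 °C] = -1.5900
  Pd branch = 1.77·Pd^0.52·e^(0.02·RH+f) = 10.87 μm/a
  Cl⁻ term: 0.102·132.5^0.62·exp(0.033·40+0.04·-0.6) = 7.713
  r_corr = 10.87 + 7.713 = 18.58 μm/a
ISO 9223 Table 2 (carbon steel): 1.3 < 18.6 ≤ 25 μm/a ⇒ C2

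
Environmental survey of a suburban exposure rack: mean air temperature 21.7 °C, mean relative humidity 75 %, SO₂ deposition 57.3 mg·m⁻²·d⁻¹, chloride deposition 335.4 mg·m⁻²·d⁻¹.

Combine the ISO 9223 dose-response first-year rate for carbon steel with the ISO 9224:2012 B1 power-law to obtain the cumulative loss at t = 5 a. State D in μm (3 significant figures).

carbon steel: T>10 °C ⇒ hinge -0.054·(21.7−10) = -0.6318
  Pd branch = 1.77·Pd^0.52·e^(0.02·RH+f) = 34.62 μm/a
  Cl⁻ term: 0.102·335.4^0.62·exp(0.033·75+0.04·21.7) = 106.2
  sum: 34.62 + 106.2 → r_corr = 140.9 μm/a
Power-law: D(5) = r_corr · 5^0.523
  D(5) = 140.9 × 5^0.523 = 140.9 × 2.32 = 326.8 μm

D(5) = 327 μm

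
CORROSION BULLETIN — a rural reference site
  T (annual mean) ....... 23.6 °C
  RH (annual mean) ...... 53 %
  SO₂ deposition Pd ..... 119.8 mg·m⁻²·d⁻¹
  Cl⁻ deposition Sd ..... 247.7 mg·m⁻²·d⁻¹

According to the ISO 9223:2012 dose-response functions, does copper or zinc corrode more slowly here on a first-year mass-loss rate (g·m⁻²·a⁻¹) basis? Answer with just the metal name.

copper

copper: temperature factor f = -0.080·(13.6) = -1.0880
  sulphur-dioxide contribution → 0.1413 μm/a
  chloride contribution → 0.9726 μm/a
  ⇒ r_corr(copper) = 1.114 μm/a
  mass loss = 1.114 μm/a × 8.96 g/cm³ = 9.981 g·m⁻²·a⁻¹
zinc: f(T) = -0.071·(T−10) [T>10 °C] = -0.9656
  sulphur-dioxide contribution → 0.4619 μm/a
  chloride contribution → 4.602 μm/a
  total first-year rate 5.064 μm/a
  mass loss = 5.064 μm/a × 7.14 g/cm³ = 36.15 g·m⁻²·a⁻¹
Ordering by g·m⁻²·a⁻¹: zinc (36.2) > copper (9.98)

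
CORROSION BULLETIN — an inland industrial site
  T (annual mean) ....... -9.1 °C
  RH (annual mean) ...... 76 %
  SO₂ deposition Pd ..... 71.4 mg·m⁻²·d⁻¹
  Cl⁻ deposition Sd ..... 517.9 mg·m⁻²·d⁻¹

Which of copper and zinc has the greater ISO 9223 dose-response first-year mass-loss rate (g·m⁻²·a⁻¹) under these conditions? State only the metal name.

copper: f(T) = +0.126·(T−10) [T≤10 °C] = -2.4066
  Pd branch = 0.0053·Pd^0.26·e^(0.059·RH+f) = 0.1284 μm/a
  Sd branch = 0.01025·Sd^0.27·e^(0.036·RH+0.049·T) = 0.5472 μm/a
  sum: 0.1284 + 0.5472 → r_corr = 0.6756 μm/a
  mass loss = 0.6756 μm/a × 8.96 g/cm³ = 6.053 g·m⁻²·a⁻¹
zinc: f(T) = +0.038·(T−10) [T≤10 °C] = -0.7258
  Pd branch = 0.0129·Pd^0.44·e^(0.046·RH+f) = 1.347 μm/a
  Cl⁻ term: 0.0175·517.9^0.57·exp(0.008·76+0.085·-9.1) = 0.5227
  r_corr = 1.347 + 0.5227 = 1.87 μm/a
  mass loss = 1.87 μm/a × 7.14 g/cm³ = 13.35 g·m⁻²·a⁻¹
Ordering by g·m⁻²·a⁻¹: zinc (13.3) > copper (6.05)

zinc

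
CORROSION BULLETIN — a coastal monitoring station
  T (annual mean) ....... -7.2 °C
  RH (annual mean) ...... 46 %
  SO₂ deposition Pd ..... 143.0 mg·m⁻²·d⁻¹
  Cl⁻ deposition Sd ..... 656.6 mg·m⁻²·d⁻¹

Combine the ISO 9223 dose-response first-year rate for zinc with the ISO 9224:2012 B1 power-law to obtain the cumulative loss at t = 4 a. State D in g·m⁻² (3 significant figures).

zinc: f(T) = +0.038·(T−10) [T≤10 °C] = -0.6536
  sulphur-dioxide contribution → 0.4944 μm/a
  chloride contribution → 0.5533 μm/a
  ⇒ r_corr(zinc) = 1.048 μm/a
Long-term exponent b (ISO 9224 Table 2, B1) = 0.813
  D(4) = 1.048 × 4^0.813 = 1.048 × 3.087 = 3.234 μm
  Mass loss = 3.234 μm × 7.14 g/cm³ = 23.09 g·m⁻²

D(4) = 23.1 g·m⁻²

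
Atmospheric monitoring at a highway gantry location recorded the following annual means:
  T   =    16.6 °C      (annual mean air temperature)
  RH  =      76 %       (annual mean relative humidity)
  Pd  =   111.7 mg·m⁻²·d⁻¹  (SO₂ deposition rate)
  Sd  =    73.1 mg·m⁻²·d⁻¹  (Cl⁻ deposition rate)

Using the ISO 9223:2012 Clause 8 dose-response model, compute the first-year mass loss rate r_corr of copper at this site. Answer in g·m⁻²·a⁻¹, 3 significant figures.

copper: T>10 °C ⇒ hinge -0.080·(16.6−10) = -0.5280
  sulphur-dioxide contribution → 0.9437 μm/a
  chloride contribution → 1.136 μm/a
  ⇒ r_corr(copper) = 2.08 μm/a
Convert to mass loss: 2.08 μm/a × 8.96 g/cm³ = 18.64 g·m⁻²·a⁻¹

r_corr = 18.6 g·m⁻²·a⁻¹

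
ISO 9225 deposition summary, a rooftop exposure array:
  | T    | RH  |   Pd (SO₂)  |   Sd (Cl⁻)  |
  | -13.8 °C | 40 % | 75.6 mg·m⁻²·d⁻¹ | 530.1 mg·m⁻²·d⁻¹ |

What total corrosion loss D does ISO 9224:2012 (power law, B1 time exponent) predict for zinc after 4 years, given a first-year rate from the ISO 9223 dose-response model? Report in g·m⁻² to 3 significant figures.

zinc: temperature factor f = +0.038·(-23.8) = -0.9044
  SO₂ term: 0.0129·75.6^0.44·exp(0.046·40-0.9044) = 0.2205
  Cl⁻ term: 0.0175·530.1^0.57·exp(0.008·40+0.085·-13.8) = 0.2664
  sum: 0.2205 + 0.2664 → r_corr = 0.4869 μm/a
Long-term exponent b (ISO 9224 Table 2, B1) = 0.813
  D(4) = 0.4869 × 4^0.813 = 0.4869 × 3.087 = 1.503 μm
  Mass loss = 1.503 μm × 7.14 g/cm³ = 10.73 g·m⁻²

D(4) = 10.7 g·m⁻²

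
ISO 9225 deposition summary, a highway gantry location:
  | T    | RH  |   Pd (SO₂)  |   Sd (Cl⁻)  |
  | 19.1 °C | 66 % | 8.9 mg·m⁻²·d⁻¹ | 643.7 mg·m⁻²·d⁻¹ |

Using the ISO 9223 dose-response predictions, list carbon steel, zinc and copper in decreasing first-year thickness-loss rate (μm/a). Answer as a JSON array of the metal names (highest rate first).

["carbon steel", "zinc", "copper"]

carbon steel: temperature factor f = -0.054·(9.1) = -0.4914
  SO₂ term: 1.77·8.9^0.52·exp(0.02·66-0.4914) = 12.63
  Sd branch = 0.102·Sd^0.62·e^(0.033·RH+0.04·T) = 106.6 μm/a
  sum: 12.63 + 106.6 → r_corr = 119.2 μm/a
zinc: T>10 °C ⇒ hinge -0.071·(19.1−10) = -0.6461
  SO₂ term: 0.0129·8.9^0.44·exp(0.046·66-0.6461) = 0.3683
  Sd branch = 0.0175·Sd^0.57·e^(0.008·RH+0.085·T) = 6.003 μm/a
  sum: 0.3683 + 6.003 → r_corr = 6.371 μm/a
copper: temperature factor f = -0.080·(9.1) = -0.7280
  Pd branch = 0.0053·Pd^0.26·e^(0.059·RH+f) = 0.2219 μm/a
  Sd branch = 0.01025·Sd^0.27·e^(0.036·RH+0.049·T) = 1.612 μm/a
  r_corr = 0.2219 + 1.612 = 1.834 μm/a
Ordering by μm/a: carbon steel (119) > zinc (6.37) > copper (1.83)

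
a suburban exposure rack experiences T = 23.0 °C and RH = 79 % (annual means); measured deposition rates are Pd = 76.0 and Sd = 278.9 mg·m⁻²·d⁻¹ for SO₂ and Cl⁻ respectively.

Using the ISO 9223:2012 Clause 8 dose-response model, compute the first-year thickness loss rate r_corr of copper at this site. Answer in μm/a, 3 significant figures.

r_corr = 3.10 μm/a

copper: f(T) = -0.080·(T−10) [T>10 °C] = -1.0400
  Pd branch = 0.0053·Pd^0.26·e^(0.059·RH+f) = 0.6108 μm/a
  Sd branch = 0.01025·Sd^0.27·e^(0.036·RH+0.049·T) = 2.486 μm/a
  r_corr = 0.6108 + 2.486 = 3.097 μm/a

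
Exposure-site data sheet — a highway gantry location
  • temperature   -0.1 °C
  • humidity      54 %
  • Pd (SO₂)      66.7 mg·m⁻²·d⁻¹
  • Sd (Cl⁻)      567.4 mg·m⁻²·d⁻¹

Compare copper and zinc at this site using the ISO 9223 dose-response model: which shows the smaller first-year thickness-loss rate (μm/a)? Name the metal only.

copper: f(T) = +0.126·(T−10) [T≤10 °C] = -1.2726
  sulphur-dioxide contribution → 0.107 μm/a
  chloride contribution → 0.3948 μm/a
  total first-year rate 0.5019 μm/a
zinc: T≤10 °C ⇒ hinge +0.038·(-0.1−10) = -0.3838
  sulphur-dioxide contribution → 0.6688 μm/a
  chloride contribution → 0.9924 μm/a
  ⇒ r_corr(zinc) = 1.661 μm/a
Ordering by μm/a: zinc (1.66) > copper (0.502)

copper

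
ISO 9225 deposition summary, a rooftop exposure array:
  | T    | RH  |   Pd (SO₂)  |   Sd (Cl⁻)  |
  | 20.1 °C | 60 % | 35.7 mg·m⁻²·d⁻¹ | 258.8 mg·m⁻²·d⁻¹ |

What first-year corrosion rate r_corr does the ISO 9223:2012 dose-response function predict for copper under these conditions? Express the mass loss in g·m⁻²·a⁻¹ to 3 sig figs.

copper: T>10 °C ⇒ hinge -0.080·(20.1−10) = -0.8080
  sulphur-dioxide contribution → 0.2063 μm/a
  chloride contribution → 1.067 μm/a
  total first-year rate 1.273 μm/a
Convert to mass loss: 1.273 μm/a × 8.96 g/cm³ = 11.41 g·m⁻²·a⁻¹

r_corr = 11.4 g·m⁻²·a⁻¹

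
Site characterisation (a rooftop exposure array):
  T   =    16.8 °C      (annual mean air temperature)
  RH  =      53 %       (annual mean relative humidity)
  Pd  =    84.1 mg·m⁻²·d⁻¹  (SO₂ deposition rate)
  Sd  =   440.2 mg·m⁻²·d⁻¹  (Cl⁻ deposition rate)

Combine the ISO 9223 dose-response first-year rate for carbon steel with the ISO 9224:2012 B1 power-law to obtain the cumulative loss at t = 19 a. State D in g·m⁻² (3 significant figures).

carbon steel: temperature factor f = -0.054·(6.8) = -0.3672
  sulphur-dioxide contribution → 35.46 μm/a
  chloride contribution → 50.01 μm/a
  total first-year rate 85.47 μm/a
Long-term exponent b (ISO 9224 Table 2, B1) = 0.523
  D(19) = 85.47 × 19^0.523 = 85.47 × 4.664 = 398.7 μm
  Mass loss = 398.7 μm × 7.85 g/cm³ = 3130 g·m⁻²

D(19) = 3.13e+03 g·m⁻²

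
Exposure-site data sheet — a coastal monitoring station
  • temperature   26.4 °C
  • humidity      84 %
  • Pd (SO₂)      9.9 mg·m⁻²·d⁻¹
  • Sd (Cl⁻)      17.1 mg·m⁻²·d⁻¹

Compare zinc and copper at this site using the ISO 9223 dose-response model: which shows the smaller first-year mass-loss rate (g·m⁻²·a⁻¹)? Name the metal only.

zinc

zinc: f(T) = -0.071·(T−10) [T>10 °C] = -1.1644
  sulphur-dioxide contribution → 0.5261 μm/a
  chloride contribution → 1.63 μm/a
  total first-year rate 2.156 μm/a
  mass loss = 2.156 μm/a × 7.14 g/cm³ = 15.4 g·m⁻²·a⁻¹
copper: T>10 °C ⇒ hinge -0.080·(26.4−10) = -1.3120
  sulphur-dioxide contribution → 0.3679 μm/a
  chloride contribution → 1.655 μm/a
  total first-year rate 2.023 μm/a
  mass loss = 2.023 μm/a × 8.96 g/cm³ = 18.12 g·m⁻²·a⁻¹
Ordering by g·m⁻²·a⁻¹: copper (18.1) > zinc (15.4)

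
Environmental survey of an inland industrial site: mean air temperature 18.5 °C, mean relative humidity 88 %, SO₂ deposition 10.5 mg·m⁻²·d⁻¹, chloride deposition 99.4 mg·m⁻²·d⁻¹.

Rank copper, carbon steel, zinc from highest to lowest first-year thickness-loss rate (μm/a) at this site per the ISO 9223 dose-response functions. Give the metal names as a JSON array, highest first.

copper: temperature factor f = -0.080·(8.5) = -0.6800
  Pd branch = 0.0053·Pd^0.26·e^(0.059·RH+f) = 0.8899 μm/a
  Sd branch = 0.01025·Sd^0.27·e^(0.036·RH+0.049·T) = 2.087 μm/a
  sum: 0.8899 + 2.087 → r_corr = 2.977 μm/a
carbon steel: f(T) = -0.054·(T−10) [T>10 °C] = -0.4590
  Pd branch = 1.77·Pd^0.52·e^(0.02·RH+f) = 22.08 μm/a
  Sd branch = 0.102·Sd^0.62·e^(0.033·RH+0.04·T) = 67.54 μm/a
  r_corr = 22.08 + 67.54 = 89.62 μm/a
zinc: temperature factor f = -0.071·(8.5) = -0.6035
  Pd branch = 0.0129·Pd^0.44·e^(0.046·RH+f) = 1.137 μm/a
  Cl⁻ term: 0.0175·99.4^0.57·exp(0.008·88+0.085·18.5) = 2.345
  r_corr = 1.137 + 2.345 = 3.483 μm/a
Ordering by μm/a: carbon steel (89.6) > zinc (3.48) > copper (2.98)

["carbon steel", "zinc", "copper"]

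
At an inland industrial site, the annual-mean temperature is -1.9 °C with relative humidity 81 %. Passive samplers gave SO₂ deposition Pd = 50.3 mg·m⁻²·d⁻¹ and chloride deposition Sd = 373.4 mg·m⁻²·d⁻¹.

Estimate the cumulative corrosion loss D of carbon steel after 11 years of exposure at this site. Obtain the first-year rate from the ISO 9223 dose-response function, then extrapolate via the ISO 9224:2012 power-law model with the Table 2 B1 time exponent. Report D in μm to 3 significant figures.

carbon steel: temperature factor f = +0.150·(-11.9) = -1.7850
  SO₂ term: 1.77·50.3^0.52·exp(0.02·81-1.7850) = 11.51
  Sd branch = 0.102·Sd^0.62·e^(0.033·RH+0.04·T) = 53.85 μm/a
  r_corr = 11.51 + 53.85 = 65.36 μm/a
Power-law: D(11) = r_corr · 11^0.523
  D(11) = 65.36 × 11^0.523 = 65.36 × 3.505 = 229.1 μm

D(11) = 229 μm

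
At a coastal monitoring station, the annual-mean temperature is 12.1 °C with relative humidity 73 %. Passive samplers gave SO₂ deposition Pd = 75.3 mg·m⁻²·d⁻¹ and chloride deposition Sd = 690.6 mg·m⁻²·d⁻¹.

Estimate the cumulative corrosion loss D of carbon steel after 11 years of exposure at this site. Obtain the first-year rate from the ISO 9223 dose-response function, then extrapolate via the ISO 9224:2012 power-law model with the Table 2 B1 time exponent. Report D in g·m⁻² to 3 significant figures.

D(11) = 4.69e+03 g·m⁻²

carbon steel: temperature factor f = -0.054·(2.1) = -0.1134
  SO₂ term: 1.77·75.3^0.52·exp(0.02·73-0.1134) = 64.38
  Cl⁻ term: 0.102·690.6^0.62·exp(0.033·73+0.04·12.1) = 106
  sum: 64.38 + 106 → r_corr = 170.4 μm/a
Long-term exponent b (ISO 9224 Table 2, B1) = 0.523
  D(11) = 170.4 × 11^0.523 = 170.4 × 3.505 = 597.1 μm
  Mass loss = 597.1 μm × 7.85 g/cm³ = 4688 g·m⁻²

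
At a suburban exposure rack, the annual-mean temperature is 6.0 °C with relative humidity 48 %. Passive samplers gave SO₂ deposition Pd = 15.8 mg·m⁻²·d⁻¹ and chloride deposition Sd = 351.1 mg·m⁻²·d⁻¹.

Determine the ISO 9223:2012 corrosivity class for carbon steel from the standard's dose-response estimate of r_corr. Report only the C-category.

C3

carbon steel: temperature factor f = +0.150·(-4.0) = -0.6000
  SO₂ term: 1.77·15.8^0.52·exp(0.02·48-0.6000) = 10.66
  Sd branch = 0.102·Sd^0.62·e^(0.033·RH+0.04·T) = 23.93 μm/a
  sum: 10.66 + 23.93 → r_corr = 34.59 μm/a
Category bounds: 25…50 μm/a bracket r_corr ⇒ C3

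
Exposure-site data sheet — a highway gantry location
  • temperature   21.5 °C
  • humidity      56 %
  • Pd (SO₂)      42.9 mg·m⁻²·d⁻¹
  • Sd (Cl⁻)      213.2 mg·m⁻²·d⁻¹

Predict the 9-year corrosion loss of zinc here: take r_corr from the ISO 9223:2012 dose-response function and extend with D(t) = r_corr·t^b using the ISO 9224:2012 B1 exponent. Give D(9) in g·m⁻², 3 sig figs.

D(9) = 171 g·m⁻²

zinc: T>10 °C ⇒ hinge -0.071·(21.5−10) = -0.8165
  Pd branch = 0.0129·Pd^0.44·e^(0.046·RH+f) = 0.3918 μm/a
  Cl⁻ term: 0.0175·213.2^0.57·exp(0.008·56+0.085·21.5) = 3.62
  sum: 0.3918 + 3.62 → r_corr = 4.012 μm/a
ISO 9224: D(t) = r_corr · t^b with b = 0.813 (zinc, B1)
  D(9) = 4.012 × 9^0.813 = 4.012 × 5.968 = 23.94 μm
  Mass loss = 23.94 μm × 7.14 g/cm³ = 170.9 g·m⁻²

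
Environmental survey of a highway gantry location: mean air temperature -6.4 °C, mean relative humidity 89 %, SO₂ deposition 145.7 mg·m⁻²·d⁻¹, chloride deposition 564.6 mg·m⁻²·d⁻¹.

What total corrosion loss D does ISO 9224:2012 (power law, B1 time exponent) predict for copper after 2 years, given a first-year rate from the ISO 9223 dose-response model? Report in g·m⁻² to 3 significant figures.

copper: temperature factor f = +0.126·(-16.4) = -2.0664
  sulphur-dioxide contribution → 0.4676 μm/a
  chloride contribution → 1.021 μm/a
  total first-year rate 1.488 μm/a
Power-law: D(2) = r_corr · 2^0.667
  D(2) = 1.488 × 2^0.667 = 1.488 × 1.588 = 2.363 μm
  Mass loss = 2.363 μm × 8.96 g/cm³ = 21.18 g·m⁻²

D(2) = 21.2 g·m⁻²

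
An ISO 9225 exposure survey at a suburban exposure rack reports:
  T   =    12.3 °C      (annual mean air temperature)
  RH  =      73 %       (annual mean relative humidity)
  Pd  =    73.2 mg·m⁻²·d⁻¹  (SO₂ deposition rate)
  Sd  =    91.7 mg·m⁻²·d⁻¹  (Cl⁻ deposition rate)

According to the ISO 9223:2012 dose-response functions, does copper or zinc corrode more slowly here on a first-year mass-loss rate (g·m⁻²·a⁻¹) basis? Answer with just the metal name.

copper: f(T) = -0.080·(T−10) [T>10 °C] = -0.1840
  SO₂ term: 0.0053·73.2^0.26·exp(0.059·73-0.1840) = 0.9992
  Sd branch = 0.01025·Sd^0.27·e^(0.036·RH+0.049·T) = 0.8783 μm/a
  sum: 0.9992 + 0.8783 → r_corr = 1.877 μm/a
  mass loss = 1.877 μm/a × 8.96 g/cm³ = 16.82 g·m⁻²·a⁻¹
zinc: T>10 °C ⇒ hinge -0.071·(12.3−10) = -0.1633
  Pd branch = 0.0129·Pd^0.44·e^(0.046·RH+f) = 2.082 μm/a
  Sd branch = 0.0175·Sd^0.57·e^(0.008·RH+0.085·T) = 1.173 μm/a
  sum: 2.082 + 1.173 → r_corr = 3.255 μm/a
  mass loss = 3.255 μm/a × 7.14 g/cm³ = 23.24 g·m⁻²·a⁻¹
Ordering by g·m⁻²·a⁻¹: zinc (23.2) > copper (16.8)

copper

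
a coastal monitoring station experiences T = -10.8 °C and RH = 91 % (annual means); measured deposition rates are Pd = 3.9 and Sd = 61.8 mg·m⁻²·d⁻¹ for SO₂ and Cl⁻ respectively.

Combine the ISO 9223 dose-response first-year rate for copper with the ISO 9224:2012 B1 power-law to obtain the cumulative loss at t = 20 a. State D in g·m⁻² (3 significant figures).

copper: temperature factor f = +0.126·(-20.8) = -2.6208
  sulphur-dioxide contribution → 0.1179 μm/a
  chloride contribution → 0.4866 μm/a
  total first-year rate 0.6045 μm/a
Long-term exponent b (ISO 9224 Table 2, B1) = 0.667
  D(20) = 0.6045 × 20^0.667 = 0.6045 × 7.375 = 4.459 μm
  Mass loss = 4.459 μm × 8.96 g/cm³ = 39.95 g·m⁻²

D(20) = 39.9 g·m⁻²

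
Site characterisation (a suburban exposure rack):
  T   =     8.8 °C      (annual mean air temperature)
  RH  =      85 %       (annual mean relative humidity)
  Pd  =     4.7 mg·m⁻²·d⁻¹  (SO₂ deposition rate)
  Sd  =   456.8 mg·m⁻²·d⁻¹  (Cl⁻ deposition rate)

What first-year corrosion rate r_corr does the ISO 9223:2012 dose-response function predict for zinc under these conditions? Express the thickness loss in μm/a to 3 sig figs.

zinc: T≤10 °C ⇒ hinge +0.038·(8.8−10) = -0.0456
  sulphur-dioxide contribution → 1.215 μm/a
  chloride contribution → 2.395 μm/a
  ⇒ r_corr(zinc) = 3.61 μm/a

r_corr = 3.61 μm/a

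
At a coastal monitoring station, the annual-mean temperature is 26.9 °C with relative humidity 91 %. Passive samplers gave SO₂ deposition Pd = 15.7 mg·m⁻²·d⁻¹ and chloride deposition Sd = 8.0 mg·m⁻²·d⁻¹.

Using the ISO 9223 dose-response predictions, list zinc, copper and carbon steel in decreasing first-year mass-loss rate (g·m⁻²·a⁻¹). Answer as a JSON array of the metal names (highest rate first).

zinc: f(T) = -0.071·(T−10) [T>10 °C] = -1.1999
  sulphur-dioxide contribution → 0.8583 μm/a
  chloride contribution → 1.167 μm/a
  total first-year rate 2.025 μm/a
  mass loss = 2.025 μm/a × 7.14 g/cm³ = 14.46 g·m⁻²·a⁻¹
copper: T>10 °C ⇒ hinge -0.080·(26.9−10) = -1.3520
  sulphur-dioxide contribution → 0.6022 μm/a
  chloride contribution → 1.777 μm/a
  ⇒ r_corr(copper) = 2.379 μm/a
  mass loss = 2.379 μm/a × 8.96 g/cm³ = 21.32 g·m⁻²·a⁻¹
carbon steel: T>10 °C ⇒ hinge -0.054·(26.9−10) = -0.9126
  sulphur-dioxide contribution → 18.36 μm/a
  chloride contribution → 21.88 μm/a
  ⇒ r_corr(carbon steel) = 40.24 μm/a
  mass loss = 40.24 μm/a × 7.85 g/cm³ = 315.9 g·m⁻²·a⁻¹
Ordering by g·m⁻²·a⁻¹: carbon steel (316) > copper (21.3) > zinc (14.5)

["carbon steel", "copper", "zinc"]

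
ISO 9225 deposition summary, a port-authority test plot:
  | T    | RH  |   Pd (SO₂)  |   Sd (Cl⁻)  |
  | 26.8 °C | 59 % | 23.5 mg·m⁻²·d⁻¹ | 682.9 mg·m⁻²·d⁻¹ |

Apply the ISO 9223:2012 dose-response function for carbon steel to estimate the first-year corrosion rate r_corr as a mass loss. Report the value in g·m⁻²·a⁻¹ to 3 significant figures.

r_corr = 1.03e+03 g·m⁻²·a⁻¹

carbon steel: T>10 °C ⇒ hinge -0.054·(26.8−10) = -0.9072
  Pd branch = 1.77·Pd^0.52·e^(0.02·RH+f) = 12.01 μm/a
  Sd branch = 0.102·Sd^0.62·e^(0.033·RH+0.04·T) = 119.4 μm/a
  r_corr = 12.01 + 119.4 = 131.4 μm/a
Convert to mass loss: 131.4 μm/a × 7.85 g/cm³ = 1032 g·m⁻²·a⁻¹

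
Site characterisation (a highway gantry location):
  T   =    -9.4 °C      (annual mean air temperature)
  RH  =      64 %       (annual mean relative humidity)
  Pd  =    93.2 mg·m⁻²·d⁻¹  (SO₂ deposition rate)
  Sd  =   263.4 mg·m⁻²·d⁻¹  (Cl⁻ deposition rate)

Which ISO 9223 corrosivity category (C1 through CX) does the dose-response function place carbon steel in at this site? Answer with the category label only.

C2

carbon steel: temperature factor f = +0.150·(-19.4) = -2.9100
  sulphur-dioxide contribution → 3.666 μm/a
  chloride contribution → 18.34 μm/a
  ⇒ r_corr(carbon steel) = 22 μm/a
ISO 9223 Table 2 (carbon steel): 1.3 < 22 ≤ 25 μm/a ⇒ C2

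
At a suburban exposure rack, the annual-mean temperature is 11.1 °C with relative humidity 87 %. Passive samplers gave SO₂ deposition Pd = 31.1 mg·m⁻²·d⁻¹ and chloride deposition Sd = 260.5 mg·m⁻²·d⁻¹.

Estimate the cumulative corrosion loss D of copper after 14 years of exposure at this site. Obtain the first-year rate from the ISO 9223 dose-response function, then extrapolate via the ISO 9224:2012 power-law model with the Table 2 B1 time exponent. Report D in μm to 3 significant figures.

copper: f(T) = -0.080·(T−10) [T>10 °C] = -0.0880
  SO₂ term: 0.0053·31.1^0.26·exp(0.059·87-0.0880) = 2.011
  Cl⁻ term: 0.01025·260.5^0.27·exp(0.036·87+0.049·11.1) = 1.817
  r_corr = 2.011 + 1.817 = 3.828 μm/a
ISO 9224: D(t) = r_corr · t^b with b = 0.667 (copper, B1)
  D(14) = 3.828 × 14^0.667 = 3.828 × 5.814 = 22.26 μm

D(14) = 22.3 μm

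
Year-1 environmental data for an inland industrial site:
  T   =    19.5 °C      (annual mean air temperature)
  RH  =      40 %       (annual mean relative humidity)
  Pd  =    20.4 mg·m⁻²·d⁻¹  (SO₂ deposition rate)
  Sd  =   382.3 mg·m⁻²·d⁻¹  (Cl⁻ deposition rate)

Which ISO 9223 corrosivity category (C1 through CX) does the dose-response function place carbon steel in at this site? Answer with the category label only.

C3

carbon steel: T>10 °C ⇒ hinge -0.054·(19.5−10) = -0.5130
  Pd branch = 1.77·Pd^0.52·e^(0.02·RH+f) = 11.31 μm/a
  Sd branch = 0.102·Sd^0.62·e^(0.033·RH+0.04·T) = 33.24 μm/a
  sum: 11.31 + 33.24 → r_corr = 44.56 μm/a
44.6 μm/a falls in (25, 50] for carbon steel → category C3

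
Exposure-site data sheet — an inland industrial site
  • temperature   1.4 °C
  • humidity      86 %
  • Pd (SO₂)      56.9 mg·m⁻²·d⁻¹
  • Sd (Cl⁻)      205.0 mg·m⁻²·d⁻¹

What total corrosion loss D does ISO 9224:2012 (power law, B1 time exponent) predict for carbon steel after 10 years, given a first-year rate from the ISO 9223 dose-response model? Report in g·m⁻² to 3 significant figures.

carbon steel: f(T) = +0.150·(T−10) [T≤10 °C] = -1.2900
  sulphur-dioxide contribution → 22.25 μm/a
  chloride contribution → 49.97 μm/a
  total first-year rate 72.23 μm/a
ISO 9224: D(t) = r_corr · t^b with b = 0.523 (carbon steel, B1)
  D(10) = 72.23 × 10^0.523 = 72.23 × 3.334 = 240.8 μm
  Mass loss = 240.8 μm × 7.85 g/cm³ = 1890 g·m⁻²

D(10) = 1.89e+03 g·m⁻²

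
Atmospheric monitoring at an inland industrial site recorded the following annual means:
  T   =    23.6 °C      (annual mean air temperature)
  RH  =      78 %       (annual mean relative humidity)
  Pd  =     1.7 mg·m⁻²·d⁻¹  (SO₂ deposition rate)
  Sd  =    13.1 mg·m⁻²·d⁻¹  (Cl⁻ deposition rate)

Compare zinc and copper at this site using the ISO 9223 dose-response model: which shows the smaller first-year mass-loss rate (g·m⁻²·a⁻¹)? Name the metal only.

zinc

zinc: T>10 °C ⇒ hinge -0.071·(23.6−10) = -0.9656
  sulphur-dioxide contribution → 0.2243 μm/a
  chloride contribution → 1.052 μm/a
  ⇒ r_corr(zinc) = 1.276 μm/a
  mass loss = 1.276 μm/a × 7.14 g/cm³ = 9.114 g·m⁻²·a⁻¹
copper: T>10 °C ⇒ hinge -0.080·(23.6−10) = -1.0880
  sulphur-dioxide contribution → 0.2043 μm/a
  chloride contribution → 1.082 μm/a
  ⇒ r_corr(copper) = 1.286 μm/a
  mass loss = 1.286 μm/a × 8.96 g/cm³ = 11.52 g·m⁻²·a⁻¹
Ordering by g·m⁻²·a⁻¹: copper (11.5) > zinc (9.11)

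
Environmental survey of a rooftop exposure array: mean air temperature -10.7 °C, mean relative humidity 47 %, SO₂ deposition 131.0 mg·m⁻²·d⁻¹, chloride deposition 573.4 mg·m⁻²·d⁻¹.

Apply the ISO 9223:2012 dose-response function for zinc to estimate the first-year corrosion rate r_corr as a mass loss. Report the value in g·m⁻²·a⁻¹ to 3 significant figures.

r_corr = 5.85 g·m⁻²·a⁻¹

zinc: T≤10 °C ⇒ hinge +0.038·(-10.7−10) = -0.7866
  sulphur-dioxide contribution → 0.436 μm/a
  chloride contribution → 0.3834 μm/a
  total first-year rate 0.8194 μm/a
Convert to mass loss: 0.8194 μm/a × 7.14 g/cm³ = 5.851 g·m⁻²·a⁻¹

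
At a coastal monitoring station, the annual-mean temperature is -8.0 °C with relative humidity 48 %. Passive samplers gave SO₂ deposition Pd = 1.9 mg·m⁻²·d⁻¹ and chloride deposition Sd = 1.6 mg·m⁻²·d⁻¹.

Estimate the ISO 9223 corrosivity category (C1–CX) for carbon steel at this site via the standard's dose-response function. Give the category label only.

C1

carbon steel: f(T) = +0.150·(T−10) [T≤10 °C] = -2.7000
  Pd branch = 1.77·Pd^0.52·e^(0.02·RH+f) = 0.4338 μm/a
  Sd branch = 0.102·Sd^0.62·e^(0.033·RH+0.04·T) = 0.4832 μm/a
  r_corr = 0.4338 + 0.4832 = 0.9169 μm/a
Category bounds: 0…1.3 μm/a bracket r_corr ⇒ C1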